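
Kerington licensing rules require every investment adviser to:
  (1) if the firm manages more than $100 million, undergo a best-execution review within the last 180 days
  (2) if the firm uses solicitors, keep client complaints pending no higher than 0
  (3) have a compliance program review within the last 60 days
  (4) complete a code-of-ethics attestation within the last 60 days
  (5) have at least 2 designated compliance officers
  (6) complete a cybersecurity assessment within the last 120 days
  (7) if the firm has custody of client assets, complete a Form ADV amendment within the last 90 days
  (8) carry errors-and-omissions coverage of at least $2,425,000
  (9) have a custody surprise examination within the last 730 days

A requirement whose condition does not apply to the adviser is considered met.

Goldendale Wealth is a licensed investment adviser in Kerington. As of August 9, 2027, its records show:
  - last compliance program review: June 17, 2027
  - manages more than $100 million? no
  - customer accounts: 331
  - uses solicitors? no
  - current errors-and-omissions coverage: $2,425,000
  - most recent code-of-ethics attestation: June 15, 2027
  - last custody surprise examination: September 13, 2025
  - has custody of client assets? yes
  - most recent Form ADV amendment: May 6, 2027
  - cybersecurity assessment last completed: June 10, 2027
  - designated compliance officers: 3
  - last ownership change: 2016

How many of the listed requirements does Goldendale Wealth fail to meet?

1. condition 'manages more than $100 million' does not hold → requirement n/a → met
2. condition 'uses solicitors' does not hold → requirement n/a → met
3. compliance program review 53 days ago vs limit 60 → met
4. code-of-ethics attestation 55 days ago vs limit 60 → met
5. designated compliance officers 3 ≥ 2 → met
6. cybersecurity assessment 60 days ago vs limit 120 → met
7. condition 'has custody of client assets' holds; Form ADV amendment 95 days ago vs limit 90 → not met
8. errors-and-omissions coverage $2,425,000 ≥ $2,425,000 → met
9. custody surprise examination 695 days ago vs limit 730 → met
Not met: 1 of 9

1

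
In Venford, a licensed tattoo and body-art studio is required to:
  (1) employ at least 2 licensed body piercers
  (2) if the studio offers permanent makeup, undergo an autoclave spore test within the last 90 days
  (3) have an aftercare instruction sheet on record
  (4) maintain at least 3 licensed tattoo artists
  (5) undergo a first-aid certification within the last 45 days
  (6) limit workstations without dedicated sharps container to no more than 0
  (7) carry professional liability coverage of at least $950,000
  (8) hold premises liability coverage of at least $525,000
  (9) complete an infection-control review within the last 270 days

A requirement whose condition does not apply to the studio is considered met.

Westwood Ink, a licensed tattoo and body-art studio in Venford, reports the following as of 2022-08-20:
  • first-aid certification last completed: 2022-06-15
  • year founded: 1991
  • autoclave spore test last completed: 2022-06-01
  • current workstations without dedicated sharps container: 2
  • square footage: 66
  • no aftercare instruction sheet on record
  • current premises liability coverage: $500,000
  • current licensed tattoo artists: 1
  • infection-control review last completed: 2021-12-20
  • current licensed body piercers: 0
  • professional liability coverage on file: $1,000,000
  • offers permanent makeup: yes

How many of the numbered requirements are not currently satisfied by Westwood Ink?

6

1. licensed body piercers 0 < 2 → not met
2. condition 'offers permanent makeup' holds; autoclave spore test 80 days ago vs limit 90 → met
3. aftercare instruction sheet absent → not met
4. licensed tattoo artists 1 < 3 → not met
5. first-aid certification 66 days ago vs limit 45 → not met
6. workstations without dedicated sharps container 2 > 0 → not met
7. professional liability coverage $1,000,000 ≥ $950,000 → met
8. premises liability coverage $500,000 < $525,000 → not met
9. infection-control review 243 days ago vs limit 270 → met
Not met: 6 of 9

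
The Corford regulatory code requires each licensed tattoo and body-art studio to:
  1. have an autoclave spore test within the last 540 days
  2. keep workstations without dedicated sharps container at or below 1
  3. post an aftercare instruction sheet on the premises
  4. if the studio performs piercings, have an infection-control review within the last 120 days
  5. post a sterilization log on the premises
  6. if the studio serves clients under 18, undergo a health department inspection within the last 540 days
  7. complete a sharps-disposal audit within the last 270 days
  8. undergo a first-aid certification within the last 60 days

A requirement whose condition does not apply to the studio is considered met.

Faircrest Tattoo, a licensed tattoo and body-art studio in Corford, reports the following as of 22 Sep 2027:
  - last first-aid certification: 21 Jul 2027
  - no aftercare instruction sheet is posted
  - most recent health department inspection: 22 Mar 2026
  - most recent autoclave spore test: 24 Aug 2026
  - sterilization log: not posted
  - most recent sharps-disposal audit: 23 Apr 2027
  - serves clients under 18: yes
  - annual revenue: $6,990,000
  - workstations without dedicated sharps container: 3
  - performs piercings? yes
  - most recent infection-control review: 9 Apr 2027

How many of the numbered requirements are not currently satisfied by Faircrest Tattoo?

6

1. autoclave spore test 394 days ago vs limit 540 → met
2. workstations without dedicated sharps container 3 > 1 → not met
3. aftercare instruction sheet absent → not met
4. condition 'performs piercings' holds; infection-control review 166 days ago vs limit 120 → not met
5. sterilization log absent → not met
6. condition 'serves clients under 18' holds; health department inspection 549 days ago vs limit 540 → not met
7. sharps-disposal audit 152 days ago vs limit 270 → met
8. first-aid certification 63 days ago vs limit 60 → not met
Not met: 6 of 8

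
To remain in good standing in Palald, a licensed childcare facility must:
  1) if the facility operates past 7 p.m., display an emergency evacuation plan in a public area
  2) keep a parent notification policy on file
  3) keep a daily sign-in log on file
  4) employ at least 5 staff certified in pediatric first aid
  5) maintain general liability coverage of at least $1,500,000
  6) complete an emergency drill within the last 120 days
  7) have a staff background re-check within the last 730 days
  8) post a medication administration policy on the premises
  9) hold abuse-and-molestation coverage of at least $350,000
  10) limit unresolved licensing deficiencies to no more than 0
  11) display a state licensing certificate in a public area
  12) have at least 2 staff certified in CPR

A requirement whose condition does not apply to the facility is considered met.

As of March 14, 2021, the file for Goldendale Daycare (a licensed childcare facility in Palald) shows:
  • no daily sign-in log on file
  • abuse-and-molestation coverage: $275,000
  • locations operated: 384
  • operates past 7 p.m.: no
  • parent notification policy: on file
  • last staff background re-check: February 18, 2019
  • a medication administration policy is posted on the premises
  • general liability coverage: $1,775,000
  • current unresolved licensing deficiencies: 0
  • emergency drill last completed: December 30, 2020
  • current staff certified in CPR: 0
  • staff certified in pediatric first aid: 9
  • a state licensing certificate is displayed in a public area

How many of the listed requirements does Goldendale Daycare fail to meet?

4

1. condition 'operates past 7 p.m.' does not hold → requirement n/a → met
2. parent notification policy present → met
3. daily sign-in log absent → not met
4. staff certified in pediatric first aid 9 ≥ 5 → met
5. general liability coverage $1,775,000 ≥ $1,500,000 → met
6. emergency drill 74 days ago vs limit 120 → met
7. staff background re-check 755 days ago vs limit 730 → not met
8. medication administration policy present → met
9. abuse-and-molestation coverage $275,000 < $350,000 → not met
10. unresolved licensing deficiencies 0 ≤ 0 → met
11. state licensing certificate present → met
12. staff certified in CPR 0 < 2 → not met
Not met: 4 of 12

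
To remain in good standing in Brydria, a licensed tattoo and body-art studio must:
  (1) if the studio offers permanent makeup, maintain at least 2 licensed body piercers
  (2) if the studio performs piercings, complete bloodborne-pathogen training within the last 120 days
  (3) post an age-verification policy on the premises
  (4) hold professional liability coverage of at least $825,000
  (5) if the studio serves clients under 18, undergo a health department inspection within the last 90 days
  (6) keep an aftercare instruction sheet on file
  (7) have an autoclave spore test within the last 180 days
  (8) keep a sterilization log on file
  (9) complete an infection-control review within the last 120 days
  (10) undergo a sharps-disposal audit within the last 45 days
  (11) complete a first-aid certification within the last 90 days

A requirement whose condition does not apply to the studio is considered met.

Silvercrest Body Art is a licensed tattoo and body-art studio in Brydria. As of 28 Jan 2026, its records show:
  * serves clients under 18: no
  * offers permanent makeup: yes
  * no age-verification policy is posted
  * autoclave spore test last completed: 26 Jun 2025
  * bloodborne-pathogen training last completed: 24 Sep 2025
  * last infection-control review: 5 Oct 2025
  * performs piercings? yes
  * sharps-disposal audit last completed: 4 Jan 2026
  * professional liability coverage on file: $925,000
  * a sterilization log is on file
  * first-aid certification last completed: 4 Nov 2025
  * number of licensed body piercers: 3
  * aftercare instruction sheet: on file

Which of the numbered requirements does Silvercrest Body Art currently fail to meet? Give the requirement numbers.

1. condition 'offers permanent makeup' holds; licensed body piercers 3 ≥ 2 → met
2. condition 'performs piercings' holds; bloodborne-pathogen training 126 days ago vs limit 120 → not met
3. age-verification policy absent → not met
4. professional liability coverage $925,000 ≥ $825,000 → met
5. condition 'serves clients under 18' does not hold → requirement n/a → met
6. aftercare instruction sheet present → met
7. autoclave spore test 216 days ago vs limit 180 → not met
8. sterilization log present → met
9. infection-control review 115 days ago vs limit 120 → met
10. sharps-disposal audit 24 days ago vs limit 45 → met
11. first-aid certification 85 days ago vs limit 90 → met
Not met: 2, 3, 7

2, 3, 7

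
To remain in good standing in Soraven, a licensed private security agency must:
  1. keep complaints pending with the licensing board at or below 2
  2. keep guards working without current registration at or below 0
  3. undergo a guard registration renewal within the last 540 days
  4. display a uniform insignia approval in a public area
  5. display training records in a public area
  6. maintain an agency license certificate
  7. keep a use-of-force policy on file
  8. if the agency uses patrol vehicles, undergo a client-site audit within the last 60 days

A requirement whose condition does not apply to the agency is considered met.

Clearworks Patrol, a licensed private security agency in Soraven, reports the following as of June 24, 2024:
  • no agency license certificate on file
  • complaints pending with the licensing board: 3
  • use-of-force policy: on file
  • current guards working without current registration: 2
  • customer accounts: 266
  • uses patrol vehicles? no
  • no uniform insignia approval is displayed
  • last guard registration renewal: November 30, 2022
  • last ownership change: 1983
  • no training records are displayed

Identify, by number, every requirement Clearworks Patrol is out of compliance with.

1. complaints pending with the licensing board 3 > 2 → not met
2. guards working without current registration 2 > 0 → not met
3. guard registration renewal 572 days ago vs limit 540 → not met
4. uniform insignia approval absent → not met
5. training records absent → not met
6. agency license certificate absent → not met
7. use-of-force policy present → met
8. condition 'uses patrol vehicles' does not hold → requirement n/a → met
Not met: 1, 2, 3, 4, 5, 6

1, 2, 3, 4, 5, 6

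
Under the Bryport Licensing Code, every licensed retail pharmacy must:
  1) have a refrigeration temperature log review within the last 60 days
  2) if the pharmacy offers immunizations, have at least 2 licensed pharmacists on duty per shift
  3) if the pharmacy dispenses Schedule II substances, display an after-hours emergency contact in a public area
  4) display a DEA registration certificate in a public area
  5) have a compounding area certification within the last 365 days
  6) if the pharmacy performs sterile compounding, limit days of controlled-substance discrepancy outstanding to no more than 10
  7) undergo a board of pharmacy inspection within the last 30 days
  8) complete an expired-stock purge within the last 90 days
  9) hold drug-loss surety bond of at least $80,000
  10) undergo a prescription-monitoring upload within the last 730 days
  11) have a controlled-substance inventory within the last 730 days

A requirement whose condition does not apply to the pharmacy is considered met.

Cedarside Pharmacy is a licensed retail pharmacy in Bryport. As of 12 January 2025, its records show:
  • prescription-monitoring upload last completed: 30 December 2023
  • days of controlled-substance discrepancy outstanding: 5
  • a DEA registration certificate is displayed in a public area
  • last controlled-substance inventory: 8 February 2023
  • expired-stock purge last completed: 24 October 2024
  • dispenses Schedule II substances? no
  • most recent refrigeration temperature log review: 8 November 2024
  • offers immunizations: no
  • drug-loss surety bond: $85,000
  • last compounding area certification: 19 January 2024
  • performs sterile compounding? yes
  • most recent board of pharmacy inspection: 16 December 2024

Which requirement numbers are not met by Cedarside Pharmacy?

1. refrigeration temperature log review 65 days ago vs limit 60 → not met
2. condition 'offers immunizations' does not hold → requirement n/a → met
3. condition 'dispenses Schedule II substances' does not hold → requirement n/a → met
4. DEA registration certificate present → met
5. compounding area certification 359 days ago vs limit 365 → met
6. condition 'performs sterile compounding' holds; days of controlled-substance discrepancy outstanding 5 ≤ 10 → met
7. board of pharmacy inspection 27 days ago vs limit 30 → met
8. expired-stock purge 80 days ago vs limit 90 → met
9. drug-loss surety bond $85,000 ≥ $80,000 → met
10. prescription-monitoring upload 379 days ago vs limit 730 → met
11. controlled-substance inventory 704 days ago vs limit 730 → met
Not met: 1

1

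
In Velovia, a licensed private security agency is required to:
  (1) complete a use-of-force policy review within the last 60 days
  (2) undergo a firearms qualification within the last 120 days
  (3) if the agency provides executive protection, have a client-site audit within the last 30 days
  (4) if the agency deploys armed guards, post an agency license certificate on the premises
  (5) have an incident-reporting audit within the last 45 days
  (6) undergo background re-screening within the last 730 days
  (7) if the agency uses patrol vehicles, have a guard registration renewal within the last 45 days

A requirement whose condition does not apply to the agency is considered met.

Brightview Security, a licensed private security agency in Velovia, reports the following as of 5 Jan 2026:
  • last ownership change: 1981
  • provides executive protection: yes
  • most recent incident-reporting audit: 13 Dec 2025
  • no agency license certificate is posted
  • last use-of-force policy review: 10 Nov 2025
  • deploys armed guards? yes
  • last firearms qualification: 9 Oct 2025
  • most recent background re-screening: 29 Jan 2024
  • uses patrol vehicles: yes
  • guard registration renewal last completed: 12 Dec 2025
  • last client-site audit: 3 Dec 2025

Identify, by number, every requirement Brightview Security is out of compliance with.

1. use-of-force policy review 56 days ago vs limit 60 → met
2. firearms qualification 88 days ago vs limit 120 → met
3. condition 'provides executive protection' holds; client-site audit 33 days ago vs limit 30 → not met
4. condition 'deploys armed guards' holds; agency license certificate absent → not met
5. incident-reporting audit 23 days ago vs limit 45 → met
6. background re-screening 707 days ago vs limit 730 → met
7. condition 'uses patrol vehicles' holds; guard registration renewal 24 days ago vs limit 45 → met
Not met: 3, 4

3, 4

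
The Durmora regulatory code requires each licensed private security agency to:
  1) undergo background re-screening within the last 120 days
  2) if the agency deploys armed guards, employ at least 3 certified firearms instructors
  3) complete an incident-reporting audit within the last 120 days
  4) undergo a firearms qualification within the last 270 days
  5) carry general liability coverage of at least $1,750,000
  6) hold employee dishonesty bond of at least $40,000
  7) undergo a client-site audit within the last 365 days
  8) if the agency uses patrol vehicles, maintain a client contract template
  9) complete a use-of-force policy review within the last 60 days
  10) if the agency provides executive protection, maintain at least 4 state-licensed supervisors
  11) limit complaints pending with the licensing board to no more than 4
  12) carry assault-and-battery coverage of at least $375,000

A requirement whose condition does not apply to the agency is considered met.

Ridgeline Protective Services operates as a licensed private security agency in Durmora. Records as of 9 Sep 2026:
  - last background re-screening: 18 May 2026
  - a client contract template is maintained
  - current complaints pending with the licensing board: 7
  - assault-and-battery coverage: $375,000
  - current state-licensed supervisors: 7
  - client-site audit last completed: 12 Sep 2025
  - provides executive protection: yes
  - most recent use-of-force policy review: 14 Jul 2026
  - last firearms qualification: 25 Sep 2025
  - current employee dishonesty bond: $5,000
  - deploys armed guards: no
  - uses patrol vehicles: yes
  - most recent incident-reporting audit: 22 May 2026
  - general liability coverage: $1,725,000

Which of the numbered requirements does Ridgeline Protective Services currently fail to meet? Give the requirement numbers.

4, 5, 6, 11

1. background re-screening 114 days ago vs limit 120 → met
2. condition 'deploys armed guards' does not hold → requirement n/a → met
3. incident-reporting audit 110 days ago vs limit 120 → met
4. firearms qualification 349 days ago vs limit 270 → not met
5. general liability coverage $1,725,000 < $1,750,000 → not met
6. employee dishonesty bond $5,000 < $40,000 → not met
7. client-site audit 362 days ago vs limit 365 → met
8. condition 'uses patrol vehicles' holds; client contract template present → met
9. use-of-force policy review 57 days ago vs limit 60 → met
10. condition 'provides executive protection' holds; state-licensed supervisors 7 ≥ 4 → met
11. complaints pending with the licensing board 7 > 4 → not met
12. assault-and-battery coverage $375,000 ≥ $375,000 → met
Not met: 4, 5, 6, 11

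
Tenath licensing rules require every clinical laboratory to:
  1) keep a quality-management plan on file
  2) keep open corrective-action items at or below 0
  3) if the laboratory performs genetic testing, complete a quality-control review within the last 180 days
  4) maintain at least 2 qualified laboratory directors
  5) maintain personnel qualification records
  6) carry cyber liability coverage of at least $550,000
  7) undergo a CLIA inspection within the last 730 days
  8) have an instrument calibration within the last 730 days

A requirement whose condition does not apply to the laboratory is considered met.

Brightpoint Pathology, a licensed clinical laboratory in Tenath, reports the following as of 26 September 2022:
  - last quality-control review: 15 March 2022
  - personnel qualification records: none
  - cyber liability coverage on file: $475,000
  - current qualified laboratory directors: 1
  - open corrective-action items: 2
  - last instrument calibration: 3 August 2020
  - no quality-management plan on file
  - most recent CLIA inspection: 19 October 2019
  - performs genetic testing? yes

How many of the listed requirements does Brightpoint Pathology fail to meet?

1. quality-management plan absent → not met
2. open corrective-action items 2 > 0 → not met
3. condition 'performs genetic testing' holds; quality-control review 195 days ago vs limit 180 → not met
4. qualified laboratory directors 1 < 2 → not met
5. personnel qualification records absent → not met
6. cyber liability coverage $475,000 < $550,000 → not met
7. CLIA inspection 1073 days ago vs limit 730 → not met
8. instrument calibration 784 days ago vs limit 730 → not met
Not met: 8 of 8

8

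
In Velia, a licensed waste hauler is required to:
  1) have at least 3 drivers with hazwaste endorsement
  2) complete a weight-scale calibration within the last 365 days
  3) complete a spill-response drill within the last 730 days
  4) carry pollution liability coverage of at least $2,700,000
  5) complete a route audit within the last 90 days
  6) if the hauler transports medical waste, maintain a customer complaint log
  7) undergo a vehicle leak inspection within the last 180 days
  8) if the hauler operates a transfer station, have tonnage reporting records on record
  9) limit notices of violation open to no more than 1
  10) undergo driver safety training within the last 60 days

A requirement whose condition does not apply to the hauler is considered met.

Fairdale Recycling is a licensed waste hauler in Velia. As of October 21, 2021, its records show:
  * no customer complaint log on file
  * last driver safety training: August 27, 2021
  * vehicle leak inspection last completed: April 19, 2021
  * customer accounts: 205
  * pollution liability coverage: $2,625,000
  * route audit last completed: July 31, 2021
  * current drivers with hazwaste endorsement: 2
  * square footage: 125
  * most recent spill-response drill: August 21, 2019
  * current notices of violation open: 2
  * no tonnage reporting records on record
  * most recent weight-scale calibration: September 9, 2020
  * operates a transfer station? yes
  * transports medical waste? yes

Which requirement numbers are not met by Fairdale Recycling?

1, 2, 3, 4, 6, 7, 8, 9

1. drivers with hazwaste endorsement 2 < 3 → not met
2. weight-scale calibration 407 days ago vs limit 365 → not met
3. spill-response drill 792 days ago vs limit 730 → not met
4. pollution liability coverage $2,625,000 < $2,700,000 → not met
5. route audit 82 days ago vs limit 90 → met
6. condition 'transports medical waste' holds; customer complaint log absent → not met
7. vehicle leak inspection 185 days ago vs limit 180 → not met
8. condition 'operates a transfer station' holds; tonnage reporting records absent → not met
9. notices of violation open 2 > 1 → not met
10. driver safety training 55 days ago vs limit 60 → met
Not met: 1, 2, 3, 4, 6, 7, 8, 9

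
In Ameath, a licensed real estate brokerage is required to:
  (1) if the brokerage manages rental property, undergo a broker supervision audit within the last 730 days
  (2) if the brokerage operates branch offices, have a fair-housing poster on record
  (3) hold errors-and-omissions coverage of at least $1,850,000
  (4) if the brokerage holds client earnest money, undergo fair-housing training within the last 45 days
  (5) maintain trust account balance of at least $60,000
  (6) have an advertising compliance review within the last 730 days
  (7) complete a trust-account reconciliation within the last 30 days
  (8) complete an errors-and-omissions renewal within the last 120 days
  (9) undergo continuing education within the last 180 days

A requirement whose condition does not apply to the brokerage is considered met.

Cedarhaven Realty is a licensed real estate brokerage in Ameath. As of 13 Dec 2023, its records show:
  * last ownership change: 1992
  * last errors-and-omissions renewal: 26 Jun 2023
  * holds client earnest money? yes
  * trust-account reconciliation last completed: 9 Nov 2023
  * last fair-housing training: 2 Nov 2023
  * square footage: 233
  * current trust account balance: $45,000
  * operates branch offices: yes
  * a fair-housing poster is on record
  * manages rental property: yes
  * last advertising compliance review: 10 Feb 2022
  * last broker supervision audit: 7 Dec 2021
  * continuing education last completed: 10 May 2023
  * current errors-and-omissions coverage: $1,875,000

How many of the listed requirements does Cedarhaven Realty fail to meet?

1. condition 'manages rental property' holds; broker supervision audit 736 days ago vs limit 730 → not met
2. condition 'operates branch offices' holds; fair-housing poster present → met
3. errors-and-omissions coverage $1,875,000 ≥ $1,850,000 → met
4. condition 'holds client earnest money' holds; fair-housing training 41 days ago vs limit 45 → met
5. trust account balance $45,000 < $60,000 → not met
6. advertising compliance review 671 days ago vs limit 730 → met
7. trust-account reconciliation 34 days ago vs limit 30 → not met
8. errors-and-omissions renewal 170 days ago vs limit 120 → not met
9. continuing education 217 days ago vs limit 180 → not met
Not met: 5 of 9

5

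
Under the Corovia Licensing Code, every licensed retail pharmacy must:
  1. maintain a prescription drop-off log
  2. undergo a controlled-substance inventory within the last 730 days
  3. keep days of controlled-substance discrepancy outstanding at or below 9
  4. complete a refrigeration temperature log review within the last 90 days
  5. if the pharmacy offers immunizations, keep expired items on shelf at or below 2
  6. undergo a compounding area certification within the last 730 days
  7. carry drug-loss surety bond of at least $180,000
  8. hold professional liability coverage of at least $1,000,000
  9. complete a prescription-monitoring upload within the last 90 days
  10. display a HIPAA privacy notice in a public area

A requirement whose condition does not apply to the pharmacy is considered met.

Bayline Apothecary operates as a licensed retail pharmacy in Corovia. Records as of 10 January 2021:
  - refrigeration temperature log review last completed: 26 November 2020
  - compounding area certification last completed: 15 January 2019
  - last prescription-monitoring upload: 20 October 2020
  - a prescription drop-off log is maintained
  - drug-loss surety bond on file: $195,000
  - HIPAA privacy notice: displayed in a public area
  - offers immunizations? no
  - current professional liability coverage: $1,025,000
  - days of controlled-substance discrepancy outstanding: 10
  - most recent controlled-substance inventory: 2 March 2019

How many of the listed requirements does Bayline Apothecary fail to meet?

1. prescription drop-off log present → met
2. controlled-substance inventory 680 days ago vs limit 730 → met
3. days of controlled-substance discrepancy outstanding 10 > 9 → not met
4. refrigeration temperature log review 45 days ago vs limit 90 → met
5. condition 'offers immunizations' does not hold → requirement n/a → met
6. compounding area certification 726 days ago vs limit 730 → met
7. drug-loss surety bond $195,000 ≥ $180,000 → met
8. professional liability coverage $1,025,000 ≥ $1,000,000 → met
9. prescription-monitoring upload 82 days ago vs limit 90 → met
10. HIPAA privacy notice present → met
Not met: 1 of 10

1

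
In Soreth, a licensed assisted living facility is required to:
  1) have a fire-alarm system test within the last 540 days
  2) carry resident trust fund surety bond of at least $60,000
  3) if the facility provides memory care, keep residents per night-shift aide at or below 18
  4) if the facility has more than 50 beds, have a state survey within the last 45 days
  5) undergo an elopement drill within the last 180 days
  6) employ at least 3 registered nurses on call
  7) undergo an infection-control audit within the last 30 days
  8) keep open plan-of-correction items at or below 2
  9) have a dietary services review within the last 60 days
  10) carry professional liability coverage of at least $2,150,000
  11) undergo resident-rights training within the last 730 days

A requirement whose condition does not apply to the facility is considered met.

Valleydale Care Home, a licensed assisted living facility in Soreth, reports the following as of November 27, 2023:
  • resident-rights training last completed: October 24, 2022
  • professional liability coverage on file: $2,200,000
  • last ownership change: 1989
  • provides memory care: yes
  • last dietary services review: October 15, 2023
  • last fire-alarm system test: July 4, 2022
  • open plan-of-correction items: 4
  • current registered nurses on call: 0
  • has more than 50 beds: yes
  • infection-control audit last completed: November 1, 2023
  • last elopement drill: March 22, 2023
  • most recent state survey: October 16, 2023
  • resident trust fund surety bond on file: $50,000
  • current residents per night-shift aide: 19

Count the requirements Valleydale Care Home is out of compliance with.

5

1. fire-alarm system test 511 days ago vs limit 540 → met
2. resident trust fund surety bond $50,000 < $60,000 → not met
3. condition 'provides memory care' holds; residents per night-shift aide 19 > 18 → not met
4. condition 'has more than 50 beds' holds; state survey 42 days ago vs limit 45 → met
5. elopement drill 250 days ago vs limit 180 → not met
6. registered nurses on call 0 < 3 → not met
7. infection-control audit 26 days ago vs limit 30 → met
8. open plan-of-correction items 4 > 2 → not met
9. dietary services review 43 days ago vs limit 60 → met
10. professional liability coverage $2,200,000 ≥ $2,150,000 → met
11. resident-rights training 399 days ago vs limit 730 → met
Not met: 5 of 11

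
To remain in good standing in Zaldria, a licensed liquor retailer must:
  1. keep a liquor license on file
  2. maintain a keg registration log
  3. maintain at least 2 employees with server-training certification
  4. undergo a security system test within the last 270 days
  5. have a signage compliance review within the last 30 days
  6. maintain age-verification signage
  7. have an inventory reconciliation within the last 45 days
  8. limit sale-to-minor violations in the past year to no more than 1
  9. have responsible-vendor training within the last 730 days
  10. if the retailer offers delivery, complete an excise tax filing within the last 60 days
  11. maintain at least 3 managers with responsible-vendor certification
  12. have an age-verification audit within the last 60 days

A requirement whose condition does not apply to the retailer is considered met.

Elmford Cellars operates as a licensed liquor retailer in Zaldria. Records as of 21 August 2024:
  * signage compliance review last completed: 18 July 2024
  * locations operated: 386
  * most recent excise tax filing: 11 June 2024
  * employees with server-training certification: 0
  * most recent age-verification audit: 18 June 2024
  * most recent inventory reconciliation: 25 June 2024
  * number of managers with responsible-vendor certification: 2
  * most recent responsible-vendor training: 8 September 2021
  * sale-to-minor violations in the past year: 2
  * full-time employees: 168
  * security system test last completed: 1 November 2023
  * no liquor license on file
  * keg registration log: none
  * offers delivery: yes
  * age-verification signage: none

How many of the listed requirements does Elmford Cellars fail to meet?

1. liquor license absent → not met
2. keg registration log absent → not met
3. employees with server-training certification 0 < 2 → not met
4. security system test 294 days ago vs limit 270 → not met
5. signage compliance review 34 days ago vs limit 30 → not met
6. age-verification signage absent → not met
7. inventory reconciliation 57 days ago vs limit 45 → not met
8. sale-to-minor violations in the past year 2 > 1 → not met
9. responsible-vendor training 1078 days ago vs limit 730 → not met
10. condition 'offers delivery' holds; excise tax filing 71 days ago vs limit 60 → not met
11. managers with responsible-vendor certification 2 < 3 → not met
12. age-verification audit 64 days ago vs limit 60 → not met
Not met: 12 of 12

12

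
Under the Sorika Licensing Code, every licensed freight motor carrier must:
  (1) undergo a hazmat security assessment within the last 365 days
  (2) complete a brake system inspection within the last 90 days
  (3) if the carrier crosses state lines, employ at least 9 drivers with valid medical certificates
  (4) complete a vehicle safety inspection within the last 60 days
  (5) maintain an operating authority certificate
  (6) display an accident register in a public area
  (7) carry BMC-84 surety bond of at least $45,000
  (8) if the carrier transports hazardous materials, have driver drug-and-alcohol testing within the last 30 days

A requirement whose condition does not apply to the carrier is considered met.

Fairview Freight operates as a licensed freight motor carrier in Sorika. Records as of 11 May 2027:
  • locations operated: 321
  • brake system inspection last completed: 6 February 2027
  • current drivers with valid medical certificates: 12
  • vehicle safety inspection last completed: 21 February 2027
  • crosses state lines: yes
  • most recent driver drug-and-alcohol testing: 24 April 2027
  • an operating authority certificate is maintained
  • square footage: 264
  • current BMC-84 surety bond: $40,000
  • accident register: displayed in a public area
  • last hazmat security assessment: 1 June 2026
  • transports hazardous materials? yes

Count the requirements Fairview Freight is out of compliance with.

3

1. hazmat security assessment 344 days ago vs limit 365 → met
2. brake system inspection 94 days ago vs limit 90 → not met
3. condition 'crosses state lines' holds; drivers with valid medical certificates 12 ≥ 9 → met
4. vehicle safety inspection 79 days ago vs limit 60 → not met
5. operating authority certificate present → met
6. accident register present → met
7. BMC-84 surety bond $40,000 < $45,000 → not met
8. condition 'transports hazardous materials' holds; driver drug-and-alcohol testing 17 days ago vs limit 30 → met
Not met: 3 of 8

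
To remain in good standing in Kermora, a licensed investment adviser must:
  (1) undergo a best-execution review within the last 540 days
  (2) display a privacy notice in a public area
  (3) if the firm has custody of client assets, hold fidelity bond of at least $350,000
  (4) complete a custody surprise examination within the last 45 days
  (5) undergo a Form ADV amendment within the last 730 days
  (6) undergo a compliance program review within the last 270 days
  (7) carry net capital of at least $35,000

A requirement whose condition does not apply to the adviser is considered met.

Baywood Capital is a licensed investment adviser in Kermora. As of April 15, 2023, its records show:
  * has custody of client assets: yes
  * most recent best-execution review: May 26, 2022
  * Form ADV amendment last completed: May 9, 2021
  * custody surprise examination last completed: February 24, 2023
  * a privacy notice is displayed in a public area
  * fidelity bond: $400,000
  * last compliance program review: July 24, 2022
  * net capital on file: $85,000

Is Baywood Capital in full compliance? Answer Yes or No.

No

1. best-execution review 324 days ago vs limit 540 → met
2. privacy notice present → met
3. condition 'has custody of client assets' holds; fidelity bond $400,000 ≥ $350,000 → met
4. custody surprise examination 50 days ago vs limit 45 → not met
5. Form ADV amendment 706 days ago vs limit 730 → met
6. compliance program review 265 days ago vs limit 270 → met
7. net capital $85,000 ≥ $35,000 → met
Not met: 4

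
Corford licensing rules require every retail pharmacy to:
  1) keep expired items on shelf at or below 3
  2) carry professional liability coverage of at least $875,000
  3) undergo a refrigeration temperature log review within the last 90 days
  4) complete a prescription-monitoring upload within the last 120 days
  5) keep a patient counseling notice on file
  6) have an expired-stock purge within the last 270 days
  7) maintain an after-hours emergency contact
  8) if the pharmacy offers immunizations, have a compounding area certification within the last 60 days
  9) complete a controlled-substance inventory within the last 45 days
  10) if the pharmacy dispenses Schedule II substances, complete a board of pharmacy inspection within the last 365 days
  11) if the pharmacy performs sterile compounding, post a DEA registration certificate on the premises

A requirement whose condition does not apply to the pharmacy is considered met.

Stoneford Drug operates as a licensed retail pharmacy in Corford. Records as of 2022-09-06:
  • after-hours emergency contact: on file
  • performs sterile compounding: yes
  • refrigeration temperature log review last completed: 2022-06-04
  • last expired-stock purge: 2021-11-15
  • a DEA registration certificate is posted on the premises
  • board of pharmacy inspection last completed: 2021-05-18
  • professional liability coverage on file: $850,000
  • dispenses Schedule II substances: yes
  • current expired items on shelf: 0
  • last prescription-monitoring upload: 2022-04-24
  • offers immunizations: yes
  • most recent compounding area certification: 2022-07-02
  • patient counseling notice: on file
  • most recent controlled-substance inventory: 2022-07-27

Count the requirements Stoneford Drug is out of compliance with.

1. expired items on shelf 0 ≤ 3 → met
2. professional liability coverage $850,000 < $875,000 → not met
3. refrigeration temperature log review 94 days ago vs limit 90 → not met
4. prescription-monitoring upload 135 days ago vs limit 120 → not met
5. patient counseling notice present → met
6. expired-stock purge 295 days ago vs limit 270 → not met
7. after-hours emergency contact present → met
8. condition 'offers immunizations' holds; compounding area certification 66 days ago vs limit 60 → not met
9. controlled-substance inventory 41 days ago vs limit 45 → met
10. condition 'dispenses Schedule II substances' holds; board of pharmacy inspection 476 days ago vs limit 365 → not met
11. condition 'performs sterile compounding' holds; DEA registration certificate present → met
Not met: 6 of 11

6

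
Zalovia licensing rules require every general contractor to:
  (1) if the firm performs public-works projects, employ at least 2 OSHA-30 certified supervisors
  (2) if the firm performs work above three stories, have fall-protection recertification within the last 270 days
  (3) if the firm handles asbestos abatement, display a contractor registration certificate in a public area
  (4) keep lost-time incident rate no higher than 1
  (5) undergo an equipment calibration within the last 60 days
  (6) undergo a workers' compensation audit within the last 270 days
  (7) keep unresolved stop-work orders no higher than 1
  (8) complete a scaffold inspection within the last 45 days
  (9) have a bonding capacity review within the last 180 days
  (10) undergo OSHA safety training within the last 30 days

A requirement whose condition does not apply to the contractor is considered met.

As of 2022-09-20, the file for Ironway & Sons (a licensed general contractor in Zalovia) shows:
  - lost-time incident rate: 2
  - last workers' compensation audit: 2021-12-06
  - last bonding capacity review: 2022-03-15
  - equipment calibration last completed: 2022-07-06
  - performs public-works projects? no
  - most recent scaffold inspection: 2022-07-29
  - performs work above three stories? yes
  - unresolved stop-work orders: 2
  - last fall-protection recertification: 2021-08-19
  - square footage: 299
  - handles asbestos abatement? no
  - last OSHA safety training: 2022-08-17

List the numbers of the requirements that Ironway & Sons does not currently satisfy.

1. condition 'performs public-works projects' does not hold → requirement n/a → met
2. condition 'performs work above three stories' holds; fall-protection recertification 397 days ago vs limit 270 → not met
3. condition 'handles asbestos abatement' does not hold → requirement n/a → met
4. lost-time incident rate 2 > 1 → not met
5. equipment calibration 76 days ago vs limit 60 → not met
6. workers' compensation audit 288 days ago vs limit 270 → not met
7. unresolved stop-work orders 2 > 1 → not met
8. scaffold inspection 53 days ago vs limit 45 → not met
9. bonding capacity review 189 days ago vs limit 180 → not met
10. OSHA safety training 34 days ago vs limit 30 → not met
Not met: 2, 4, 5, 6, 7, 8, 9, 10

2, 4, 5, 6, 7, 8, 9, 10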